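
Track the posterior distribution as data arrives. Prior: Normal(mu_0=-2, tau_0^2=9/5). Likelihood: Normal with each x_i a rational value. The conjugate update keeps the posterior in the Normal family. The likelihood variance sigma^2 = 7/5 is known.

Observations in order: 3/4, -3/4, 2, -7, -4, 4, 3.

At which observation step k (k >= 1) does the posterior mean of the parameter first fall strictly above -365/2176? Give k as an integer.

obs 1: x=3/4 → posterior Normal(-29/64, 63/80)
obs 2: x=-3/4 → posterior Normal(-14/25, 63/125)
obs 3: x=2 → posterior Normal(2/17, 63/170)
obs 4: x=-7 → posterior Normal(-59/43, 63/215)
obs 5: x=-4 → posterior Normal(-95/52, 63/260)
obs 6: x=4 → posterior Normal(-59/61, 63/305)
obs 7: x=3 → posterior Normal(-16/35, 9/50)

k = 3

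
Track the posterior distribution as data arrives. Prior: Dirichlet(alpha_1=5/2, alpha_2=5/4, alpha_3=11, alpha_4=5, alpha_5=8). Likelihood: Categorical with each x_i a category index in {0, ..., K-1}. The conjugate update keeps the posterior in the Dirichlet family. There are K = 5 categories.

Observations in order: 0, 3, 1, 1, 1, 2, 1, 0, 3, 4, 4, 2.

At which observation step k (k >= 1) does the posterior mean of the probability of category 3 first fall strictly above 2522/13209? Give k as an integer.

k = 2

obs 1: x=0 → posterior Dirichlet(7/2, 5/4, 11, 5, 8)
obs 2: x=3 → posterior Dirichlet(7/2, 5/4, 11, 6, 8)
obs 3: x=1 → posterior Dirichlet(7/2, 9/4, 11, 6, 8)
obs 4: x=1 → posterior Dirichlet(7/2, 13/4, 11, 6, 8)
obs 5: x=1 → posterior Dirichlet(7/2, 17/4, 11, 6, 8)
obs 6: x=2 → posterior Dirichlet(7/2, 17/4, 12, 6, 8)
obs 7: x=1 → posterior Dirichlet(7/2, 21/4, 12, 6, 8)
obs 8: x=0 → posterior Dirichlet(9/2, 21/4, 12, 6, 8)
obs 9: x=3 → posterior Dirichlet(9/2, 21/4, 12, 7, 8)
obs 10: x=4 → posterior Dirichlet(9/2, 21/4, 12, 7, 9)
obs 11: x=4 → posterior Dirichlet(9/2, 21/4, 12, 7, 10)
obs 12: x=2 → posterior Dirichlet(9/2, 21/4, 13, 7, 10)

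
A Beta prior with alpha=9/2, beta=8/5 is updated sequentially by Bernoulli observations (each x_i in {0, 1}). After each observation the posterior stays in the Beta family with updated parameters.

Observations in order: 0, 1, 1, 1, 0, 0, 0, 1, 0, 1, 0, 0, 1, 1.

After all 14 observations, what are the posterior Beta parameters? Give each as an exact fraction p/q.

obs 1: x=0 → posterior Beta(9/2, 13/5)
obs 2: x=1 → posterior Beta(11/2, 13/5)
obs 3: x=1 → posterior Beta(13/2, 13/5)
obs 4: x=1 → posterior Beta(15/2, 13/5)
obs 5: x=0 → posterior Beta(15/2, 18/5)
obs 6: x=0 → posterior Beta(15/2, 23/5)
obs 7: x=0 → posterior Beta(15/2, 28/5)
obs 8: x=1 → posterior Beta(17/2, 28/5)
obs 9: x=0 → posterior Beta(17/2, 33/5)
obs 10: x=1 → posterior Beta(19/2, 33/5)
obs 11: x=0 → posterior Beta(19/2, 38/5)
obs 12: x=0 → posterior Beta(19/2, 43/5)
obs 13: x=1 → posterior Beta(21/2, 43/5)
obs 14: x=1 → posterior Beta(23/2, 43/5)

alpha=23/2, beta=43/5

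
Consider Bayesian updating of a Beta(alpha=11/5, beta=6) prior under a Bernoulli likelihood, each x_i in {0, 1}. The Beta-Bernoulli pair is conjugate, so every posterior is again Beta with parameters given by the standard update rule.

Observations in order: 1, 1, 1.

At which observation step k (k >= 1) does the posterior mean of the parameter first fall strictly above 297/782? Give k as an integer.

k = 2

obs 1: x=1 → posterior Beta(16/5, 6)
obs 2: x=1 → posterior Beta(21/5, 6)
obs 3: x=1 → posterior Beta(26/5, 6)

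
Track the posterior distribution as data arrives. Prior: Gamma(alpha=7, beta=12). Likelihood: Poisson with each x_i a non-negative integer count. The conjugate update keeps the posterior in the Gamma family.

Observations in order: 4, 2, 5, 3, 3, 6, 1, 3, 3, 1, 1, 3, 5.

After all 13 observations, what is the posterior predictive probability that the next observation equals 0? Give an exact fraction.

obs 1: x=4 → posterior Gamma(11, 13)
obs 2: x=2 → posterior Gamma(13, 14)
obs 3: x=5 → posterior Gamma(18, 15)
obs 4: x=3 → posterior Gamma(21, 16)
obs 5: x=3 → posterior Gamma(24, 17)
obs 6: x=6 → posterior Gamma(30, 18)
obs 7: x=1 → posterior Gamma(31, 19)
obs 8: x=3 → posterior Gamma(34, 20)
obs 9: x=3 → posterior Gamma(37, 21)
obs 10: x=1 → posterior Gamma(38, 22)
obs 11: x=1 → posterior Gamma(39, 23)
obs 12: x=3 → posterior Gamma(42, 24)
obs 13: x=5 → posterior Gamma(47, 25)

504870979341447555463506281780983186990852118469774723052978515625/3189681757888139114048239709173637177086564629986794137375972786176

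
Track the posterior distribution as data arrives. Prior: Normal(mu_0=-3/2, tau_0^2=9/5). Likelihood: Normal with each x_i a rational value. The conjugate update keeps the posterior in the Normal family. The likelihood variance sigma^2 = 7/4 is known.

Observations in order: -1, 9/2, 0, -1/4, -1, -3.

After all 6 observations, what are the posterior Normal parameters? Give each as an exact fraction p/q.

obs 1: x=-1 → posterior Normal(-177/142, 63/71)
obs 2: x=9/2 → posterior Normal(147/214, 63/107)
obs 3: x=0 → posterior Normal(147/286, 63/143)
obs 4: x=-1/4 → posterior Normal(129/358, 63/179)
obs 5: x=-1 → posterior Normal(57/430, 63/215)
obs 6: x=-3 → posterior Normal(-159/502, 63/251)

mu_0=-159/502, tau_0^2=63/251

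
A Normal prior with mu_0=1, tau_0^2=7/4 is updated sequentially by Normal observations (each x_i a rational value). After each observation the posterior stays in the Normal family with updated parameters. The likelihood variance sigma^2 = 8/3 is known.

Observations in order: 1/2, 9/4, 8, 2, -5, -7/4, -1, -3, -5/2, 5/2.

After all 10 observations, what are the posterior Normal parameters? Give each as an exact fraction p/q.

obs 1: x=1/2 → posterior Normal(85/106, 56/53)
obs 2: x=9/4 → posterior Normal(359/296, 28/37)
obs 3: x=8 → posterior Normal(1031/380, 56/95)
obs 4: x=2 → posterior Normal(1199/464, 14/29)
obs 5: x=-5 → posterior Normal(779/548, 56/137)
obs 6: x=-7/4 → posterior Normal(1, 28/79)
obs 7: x=-1 → posterior Normal(137/179, 56/179)
obs 8: x=-3 → posterior Normal(37/100, 7/25)
obs 9: x=-5/2 → posterior Normal(43/442, 56/221)
obs 10: x=5/2 → posterior Normal(37/121, 28/121)

mu_0=37/121, tau_0^2=28/121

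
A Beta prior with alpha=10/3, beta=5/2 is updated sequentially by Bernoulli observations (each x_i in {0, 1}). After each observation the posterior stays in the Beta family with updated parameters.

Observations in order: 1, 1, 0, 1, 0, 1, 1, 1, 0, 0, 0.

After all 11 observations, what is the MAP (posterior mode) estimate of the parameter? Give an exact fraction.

obs 1: x=1 → posterior Beta(13/3, 5/2)
obs 2: x=1 → posterior Beta(16/3, 5/2)
obs 3: x=0 → posterior Beta(16/3, 7/2)
obs 4: x=1 → posterior Beta(19/3, 7/2)
obs 5: x=0 → posterior Beta(19/3, 9/2)
obs 6: x=1 → posterior Beta(22/3, 9/2)
obs 7: x=1 → posterior Beta(25/3, 9/2)
obs 8: x=1 → posterior Beta(28/3, 9/2)
obs 9: x=0 → posterior Beta(28/3, 11/2)
obs 10: x=0 → posterior Beta(28/3, 13/2)
obs 11: x=0 → posterior Beta(28/3, 15/2)

50/89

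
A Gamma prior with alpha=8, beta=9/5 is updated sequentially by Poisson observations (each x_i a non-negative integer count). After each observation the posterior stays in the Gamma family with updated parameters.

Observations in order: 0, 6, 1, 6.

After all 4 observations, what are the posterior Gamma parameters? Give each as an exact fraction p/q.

obs 1: x=0 → posterior Gamma(8, 14/5)
obs 2: x=6 → posterior Gamma(14, 19/5)
obs 3: x=1 → posterior Gamma(15, 24/5)
obs 4: x=6 → posterior Gamma(21, 29/5)

alpha=21, beta=29/5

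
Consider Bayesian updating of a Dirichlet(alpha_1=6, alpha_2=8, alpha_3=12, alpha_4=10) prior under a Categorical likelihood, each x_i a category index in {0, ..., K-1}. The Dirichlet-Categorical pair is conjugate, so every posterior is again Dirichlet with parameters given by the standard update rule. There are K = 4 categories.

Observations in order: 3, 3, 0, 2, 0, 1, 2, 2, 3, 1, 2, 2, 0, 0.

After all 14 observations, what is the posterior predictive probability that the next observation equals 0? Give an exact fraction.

1/5

obs 1: x=3 → posterior Dirichlet(6, 8, 12, 11)
obs 2: x=3 → posterior Dirichlet(6, 8, 12, 12)
obs 3: x=0 → posterior Dirichlet(7, 8, 12, 12)
obs 4: x=2 → posterior Dirichlet(7, 8, 13, 12)
obs 5: x=0 → posterior Dirichlet(8, 8, 13, 12)
obs 6: x=1 → posterior Dirichlet(8, 9, 13, 12)
obs 7: x=2 → posterior Dirichlet(8, 9, 14, 12)
obs 8: x=2 → posterior Dirichlet(8, 9, 15, 12)
obs 9: x=3 → posterior Dirichlet(8, 9, 15, 13)
obs 10: x=1 → posterior Dirichlet(8, 10, 15, 13)
obs 11: x=2 → posterior Dirichlet(8, 10, 16, 13)
obs 12: x=2 → posterior Dirichlet(8, 10, 17, 13)
obs 13: x=0 → posterior Dirichlet(9, 10, 17, 13)
obs 14: x=0 → posterior Dirichlet(10, 10, 17, 13)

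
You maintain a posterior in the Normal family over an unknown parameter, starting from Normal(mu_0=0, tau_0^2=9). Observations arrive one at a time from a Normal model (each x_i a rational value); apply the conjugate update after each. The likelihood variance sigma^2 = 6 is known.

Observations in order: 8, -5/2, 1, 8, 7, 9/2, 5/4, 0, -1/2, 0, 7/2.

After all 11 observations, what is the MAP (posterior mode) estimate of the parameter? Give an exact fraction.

363/140

obs 1: x=8 → posterior Normal(24/5, 18/5)
obs 2: x=-5/2 → posterior Normal(33/16, 9/4)
obs 3: x=1 → posterior Normal(39/22, 18/11)
obs 4: x=8 → posterior Normal(87/28, 9/7)
obs 5: x=7 → posterior Normal(129/34, 18/17)
obs 6: x=9/2 → posterior Normal(39/10, 9/10)
obs 7: x=5/4 → posterior Normal(327/92, 18/23)
obs 8: x=0 → posterior Normal(327/104, 9/13)
obs 9: x=-1/2 → posterior Normal(321/116, 18/29)
obs 10: x=0 → posterior Normal(321/128, 9/16)
obs 11: x=7/2 → posterior Normal(363/140, 18/35)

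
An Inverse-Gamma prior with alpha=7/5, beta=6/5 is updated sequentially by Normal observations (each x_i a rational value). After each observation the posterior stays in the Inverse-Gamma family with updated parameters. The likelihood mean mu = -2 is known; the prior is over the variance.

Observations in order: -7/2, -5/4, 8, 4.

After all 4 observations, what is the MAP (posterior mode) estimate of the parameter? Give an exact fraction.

1027/64

obs 1: x=-7/2 → posterior Inverse-Gamma(19/10, 93/40)
obs 2: x=-5/4 → posterior Inverse-Gamma(12/5, 417/160)
obs 3: x=8 → posterior Inverse-Gamma(29/10, 8417/160)
obs 4: x=4 → posterior Inverse-Gamma(17/5, 11297/160)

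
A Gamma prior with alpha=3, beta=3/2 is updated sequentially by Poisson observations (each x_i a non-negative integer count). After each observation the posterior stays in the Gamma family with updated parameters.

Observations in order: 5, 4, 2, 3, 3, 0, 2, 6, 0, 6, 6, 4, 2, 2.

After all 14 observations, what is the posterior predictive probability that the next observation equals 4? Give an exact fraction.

obs 1: x=5 → posterior Gamma(8, 5/2)
obs 2: x=4 → posterior Gamma(12, 7/2)
obs 3: x=2 → posterior Gamma(14, 9/2)
obs 4: x=3 → posterior Gamma(17, 11/2)
obs 5: x=3 → posterior Gamma(20, 13/2)
obs 6: x=0 → posterior Gamma(20, 15/2)
obs 7: x=2 → posterior Gamma(22, 17/2)
obs 8: x=6 → posterior Gamma(28, 19/2)
obs 9: x=0 → posterior Gamma(28, 21/2)
obs 10: x=6 → posterior Gamma(34, 23/2)
obs 11: x=6 → posterior Gamma(40, 25/2)
obs 12: x=4 → posterior Gamma(44, 27/2)
obs 13: x=2 → posterior Gamma(46, 29/2)
obs 14: x=2 → posterior Gamma(48, 31/2)

513010540184496363834550538666341427962085123285389908173864392616089916724800/3059170051124218184731090701044592113556017131795438245556549889414231329401387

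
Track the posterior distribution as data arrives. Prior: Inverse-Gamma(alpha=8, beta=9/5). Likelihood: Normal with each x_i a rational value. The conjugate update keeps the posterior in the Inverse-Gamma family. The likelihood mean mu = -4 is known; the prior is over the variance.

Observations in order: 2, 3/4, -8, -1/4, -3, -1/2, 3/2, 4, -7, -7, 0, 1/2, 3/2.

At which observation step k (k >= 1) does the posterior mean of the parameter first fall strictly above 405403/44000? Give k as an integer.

k = 11

obs 1: x=2 → posterior Inverse-Gamma(17/2, 99/5)
obs 2: x=3/4 → posterior Inverse-Gamma(9, 4973/160)
obs 3: x=-8 → posterior Inverse-Gamma(19/2, 6253/160)
obs 4: x=-1/4 → posterior Inverse-Gamma(10, 3689/80)
obs 5: x=-3 → posterior Inverse-Gamma(21/2, 3729/80)
obs 6: x=-1/2 → posterior Inverse-Gamma(11, 4219/80)
obs 7: x=3/2 → posterior Inverse-Gamma(23/2, 5429/80)
obs 8: x=4 → posterior Inverse-Gamma(12, 7989/80)
obs 9: x=-7 → posterior Inverse-Gamma(25/2, 8349/80)
obs 10: x=-7 → posterior Inverse-Gamma(13, 8709/80)
obs 11: x=0 → posterior Inverse-Gamma(27/2, 9349/80)
obs 12: x=1/2 → posterior Inverse-Gamma(14, 10159/80)
obs 13: x=3/2 → posterior Inverse-Gamma(29/2, 11369/80)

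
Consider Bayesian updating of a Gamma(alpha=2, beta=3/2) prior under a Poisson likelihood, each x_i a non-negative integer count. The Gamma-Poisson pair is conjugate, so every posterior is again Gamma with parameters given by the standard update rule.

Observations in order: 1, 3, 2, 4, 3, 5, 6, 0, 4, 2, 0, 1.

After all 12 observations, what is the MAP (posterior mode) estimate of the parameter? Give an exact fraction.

obs 1: x=1 → posterior Gamma(3, 5/2)
obs 2: x=3 → posterior Gamma(6, 7/2)
obs 3: x=2 → posterior Gamma(8, 9/2)
obs 4: x=4 → posterior Gamma(12, 11/2)
obs 5: x=3 → posterior Gamma(15, 13/2)
obs 6: x=5 → posterior Gamma(20, 15/2)
obs 7: x=6 → posterior Gamma(26, 17/2)
obs 8: x=0 → posterior Gamma(26, 19/2)
obs 9: x=4 → posterior Gamma(30, 21/2)
obs 10: x=2 → posterior Gamma(32, 23/2)
obs 11: x=0 → posterior Gamma(32, 25/2)
obs 12: x=1 → posterior Gamma(33, 27/2)

64/27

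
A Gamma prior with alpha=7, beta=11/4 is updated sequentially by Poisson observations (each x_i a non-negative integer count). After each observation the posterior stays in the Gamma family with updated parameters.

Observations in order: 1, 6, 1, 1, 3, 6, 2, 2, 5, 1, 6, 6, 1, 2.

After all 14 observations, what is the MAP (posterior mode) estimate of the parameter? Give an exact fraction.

196/67

obs 1: x=1 → posterior Gamma(8, 15/4)
obs 2: x=6 → posterior Gamma(14, 19/4)
obs 3: x=1 → posterior Gamma(15, 23/4)
obs 4: x=1 → posterior Gamma(16, 27/4)
obs 5: x=3 → posterior Gamma(19, 31/4)
obs 6: x=6 → posterior Gamma(25, 35/4)
obs 7: x=2 → posterior Gamma(27, 39/4)
obs 8: x=2 → posterior Gamma(29, 43/4)
obs 9: x=5 → posterior Gamma(34, 47/4)
obs 10: x=1 → posterior Gamma(35, 51/4)
obs 11: x=6 → posterior Gamma(41, 55/4)
obs 12: x=6 → posterior Gamma(47, 59/4)
obs 13: x=1 → posterior Gamma(48, 63/4)
obs 14: x=2 → posterior Gamma(50, 67/4)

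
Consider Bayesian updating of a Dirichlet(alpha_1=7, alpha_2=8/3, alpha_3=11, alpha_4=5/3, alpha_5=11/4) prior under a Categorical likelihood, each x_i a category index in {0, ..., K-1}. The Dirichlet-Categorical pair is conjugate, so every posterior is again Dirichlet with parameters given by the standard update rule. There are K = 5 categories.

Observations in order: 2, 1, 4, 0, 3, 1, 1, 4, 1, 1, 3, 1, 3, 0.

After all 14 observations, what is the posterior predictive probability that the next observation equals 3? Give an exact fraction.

8/67

obs 1: x=2 → posterior Dirichlet(7, 8/3, 12, 5/3, 11/4)
obs 2: x=1 → posterior Dirichlet(7, 11/3, 12, 5/3, 11/4)
obs 3: x=4 → posterior Dirichlet(7, 11/3, 12, 5/3, 15/4)
obs 4: x=0 → posterior Dirichlet(8, 11/3, 12, 5/3, 15/4)
obs 5: x=3 → posterior Dirichlet(8, 11/3, 12, 8/3, 15/4)
obs 6: x=1 → posterior Dirichlet(8, 14/3, 12, 8/3, 15/4)
obs 7: x=1 → posterior Dirichlet(8, 17/3, 12, 8/3, 15/4)
obs 8: x=4 → posterior Dirichlet(8, 17/3, 12, 8/3, 19/4)
obs 9: x=1 → posterior Dirichlet(8, 20/3, 12, 8/3, 19/4)
obs 10: x=1 → posterior Dirichlet(8, 23/3, 12, 8/3, 19/4)
obs 11: x=3 → posterior Dirichlet(8, 23/3, 12, 11/3, 19/4)
obs 12: x=1 → posterior Dirichlet(8, 26/3, 12, 11/3, 19/4)
obs 13: x=3 → posterior Dirichlet(8, 26/3, 12, 14/3, 19/4)
obs 14: x=0 → posterior Dirichlet(9, 26/3, 12, 14/3, 19/4)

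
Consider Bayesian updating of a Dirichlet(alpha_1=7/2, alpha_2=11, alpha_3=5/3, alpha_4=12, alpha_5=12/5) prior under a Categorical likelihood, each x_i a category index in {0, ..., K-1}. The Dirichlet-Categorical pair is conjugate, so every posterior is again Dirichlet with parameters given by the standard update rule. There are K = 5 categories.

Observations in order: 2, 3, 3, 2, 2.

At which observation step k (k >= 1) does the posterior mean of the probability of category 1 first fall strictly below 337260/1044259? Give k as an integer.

k = 4

obs 1: x=2 → posterior Dirichlet(7/2, 11, 8/3, 12, 12/5)
obs 2: x=3 → posterior Dirichlet(7/2, 11, 8/3, 13, 12/5)
obs 3: x=3 → posterior Dirichlet(7/2, 11, 8/3, 14, 12/5)
obs 4: x=2 → posterior Dirichlet(7/2, 11, 11/3, 14, 12/5)
obs 5: x=2 → posterior Dirichlet(7/2, 11, 14/3, 14, 12/5)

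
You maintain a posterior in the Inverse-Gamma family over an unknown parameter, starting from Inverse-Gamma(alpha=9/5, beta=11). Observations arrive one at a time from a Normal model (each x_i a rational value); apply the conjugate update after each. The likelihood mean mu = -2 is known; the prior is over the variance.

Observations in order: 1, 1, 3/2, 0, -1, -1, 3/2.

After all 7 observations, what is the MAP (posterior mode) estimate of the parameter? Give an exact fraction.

235/42

obs 1: x=1 → posterior Inverse-Gamma(23/10, 31/2)
obs 2: x=1 → posterior Inverse-Gamma(14/5, 20)
obs 3: x=3/2 → posterior Inverse-Gamma(33/10, 209/8)
obs 4: x=0 → posterior Inverse-Gamma(19/5, 225/8)
obs 5: x=-1 → posterior Inverse-Gamma(43/10, 229/8)
obs 6: x=-1 → posterior Inverse-Gamma(24/5, 233/8)
obs 7: x=3/2 → posterior Inverse-Gamma(53/10, 141/4)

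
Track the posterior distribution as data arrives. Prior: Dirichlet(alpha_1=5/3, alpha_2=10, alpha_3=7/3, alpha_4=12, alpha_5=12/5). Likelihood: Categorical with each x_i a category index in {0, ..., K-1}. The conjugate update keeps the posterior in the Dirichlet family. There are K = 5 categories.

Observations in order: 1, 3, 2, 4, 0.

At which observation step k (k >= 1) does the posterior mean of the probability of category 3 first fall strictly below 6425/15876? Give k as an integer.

k = 4

obs 1: x=1 → posterior Dirichlet(5/3, 11, 7/3, 12, 12/5)
obs 2: x=3 → posterior Dirichlet(5/3, 11, 7/3, 13, 12/5)
obs 3: x=2 → posterior Dirichlet(5/3, 11, 10/3, 13, 12/5)
obs 4: x=4 → posterior Dirichlet(5/3, 11, 10/3, 13, 17/5)
obs 5: x=0 → posterior Dirichlet(8/3, 11, 10/3, 13, 17/5)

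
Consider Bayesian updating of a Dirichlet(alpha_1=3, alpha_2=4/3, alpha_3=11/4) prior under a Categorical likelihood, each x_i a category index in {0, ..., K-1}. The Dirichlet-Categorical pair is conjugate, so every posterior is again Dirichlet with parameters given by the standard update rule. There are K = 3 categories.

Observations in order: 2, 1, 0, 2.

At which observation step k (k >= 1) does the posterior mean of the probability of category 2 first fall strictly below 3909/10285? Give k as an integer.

k = 3

obs 1: x=2 → posterior Dirichlet(3, 4/3, 15/4)
obs 2: x=1 → posterior Dirichlet(3, 7/3, 15/4)
obs 3: x=0 → posterior Dirichlet(4, 7/3, 15/4)
obs 4: x=2 → posterior Dirichlet(4, 7/3, 19/4)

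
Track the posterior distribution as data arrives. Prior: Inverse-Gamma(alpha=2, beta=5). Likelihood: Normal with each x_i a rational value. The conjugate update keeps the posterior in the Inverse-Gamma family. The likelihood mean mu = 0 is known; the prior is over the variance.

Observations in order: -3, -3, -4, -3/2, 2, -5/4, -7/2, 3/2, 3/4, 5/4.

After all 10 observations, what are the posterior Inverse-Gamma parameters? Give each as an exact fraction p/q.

alpha=7, beta=1095/32

obs 1: x=-3 → posterior Inverse-Gamma(5/2, 19/2)
obs 2: x=-3 → posterior Inverse-Gamma(3, 14)
obs 3: x=-4 → posterior Inverse-Gamma(7/2, 22)
obs 4: x=-3/2 → posterior Inverse-Gamma(4, 185/8)
obs 5: x=2 → posterior Inverse-Gamma(9/2, 201/8)
obs 6: x=-5/4 → posterior Inverse-Gamma(5, 829/32)
obs 7: x=-7/2 → posterior Inverse-Gamma(11/2, 1025/32)
obs 8: x=3/2 → posterior Inverse-Gamma(6, 1061/32)
obs 9: x=3/4 → posterior Inverse-Gamma(13/2, 535/16)
obs 10: x=5/4 → posterior Inverse-Gamma(7, 1095/32)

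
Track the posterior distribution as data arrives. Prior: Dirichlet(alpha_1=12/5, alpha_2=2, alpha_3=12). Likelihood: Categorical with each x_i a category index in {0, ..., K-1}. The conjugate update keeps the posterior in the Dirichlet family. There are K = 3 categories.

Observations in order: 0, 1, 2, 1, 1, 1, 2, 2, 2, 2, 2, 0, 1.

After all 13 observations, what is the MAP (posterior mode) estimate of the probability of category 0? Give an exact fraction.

obs 1: x=0 → posterior Dirichlet(17/5, 2, 12)
obs 2: x=1 → posterior Dirichlet(17/5, 3, 12)
obs 3: x=2 → posterior Dirichlet(17/5, 3, 13)
obs 4: x=1 → posterior Dirichlet(17/5, 4, 13)
obs 5: x=1 → posterior Dirichlet(17/5, 5, 13)
obs 6: x=1 → posterior Dirichlet(17/5, 6, 13)
obs 7: x=2 → posterior Dirichlet(17/5, 6, 14)
obs 8: x=2 → posterior Dirichlet(17/5, 6, 15)
obs 9: x=2 → posterior Dirichlet(17/5, 6, 16)
obs 10: x=2 → posterior Dirichlet(17/5, 6, 17)
obs 11: x=2 → posterior Dirichlet(17/5, 6, 18)
obs 12: x=0 → posterior Dirichlet(22/5, 6, 18)
obs 13: x=1 → posterior Dirichlet(22/5, 7, 18)

17/132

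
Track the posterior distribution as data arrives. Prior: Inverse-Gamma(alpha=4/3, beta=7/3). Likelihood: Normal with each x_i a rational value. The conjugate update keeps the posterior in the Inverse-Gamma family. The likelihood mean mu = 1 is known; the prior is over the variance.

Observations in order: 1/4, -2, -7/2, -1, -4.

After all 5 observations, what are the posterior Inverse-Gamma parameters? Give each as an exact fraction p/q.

alpha=23/6, beta=3047/96

obs 1: x=1/4 → posterior Inverse-Gamma(11/6, 251/96)
obs 2: x=-2 → posterior Inverse-Gamma(7/3, 683/96)
obs 3: x=-7/2 → posterior Inverse-Gamma(17/6, 1655/96)
obs 4: x=-1 → posterior Inverse-Gamma(10/3, 1847/96)
obs 5: x=-4 → posterior Inverse-Gamma(23/6, 3047/96)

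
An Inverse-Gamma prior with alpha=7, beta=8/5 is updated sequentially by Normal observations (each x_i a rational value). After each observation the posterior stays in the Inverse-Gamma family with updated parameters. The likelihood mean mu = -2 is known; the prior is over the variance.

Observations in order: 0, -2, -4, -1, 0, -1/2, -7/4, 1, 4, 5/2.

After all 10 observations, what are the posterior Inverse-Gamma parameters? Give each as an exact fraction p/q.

obs 1: x=0 → posterior Inverse-Gamma(15/2, 18/5)
obs 2: x=-2 → posterior Inverse-Gamma(8, 18/5)
obs 3: x=-4 → posterior Inverse-Gamma(17/2, 28/5)
obs 4: x=-1 → posterior Inverse-Gamma(9, 61/10)
obs 5: x=0 → posterior Inverse-Gamma(19/2, 81/10)
obs 6: x=-1/2 → posterior Inverse-Gamma(10, 369/40)
obs 7: x=-7/4 → posterior Inverse-Gamma(21/2, 1481/160)
obs 8: x=1 → posterior Inverse-Gamma(11, 2201/160)
obs 9: x=4 → posterior Inverse-Gamma(23/2, 5081/160)
obs 10: x=5/2 → posterior Inverse-Gamma(12, 6701/160)

alpha=12, beta=6701/160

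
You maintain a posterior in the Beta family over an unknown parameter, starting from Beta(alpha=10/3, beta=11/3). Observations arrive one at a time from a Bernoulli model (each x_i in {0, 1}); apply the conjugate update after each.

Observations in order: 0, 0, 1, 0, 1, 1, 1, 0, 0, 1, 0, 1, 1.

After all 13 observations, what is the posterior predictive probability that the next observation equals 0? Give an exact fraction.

obs 1: x=0 → posterior Beta(10/3, 14/3)
obs 2: x=0 → posterior Beta(10/3, 17/3)
obs 3: x=1 → posterior Beta(13/3, 17/3)
obs 4: x=0 → posterior Beta(13/3, 20/3)
obs 5: x=1 → posterior Beta(16/3, 20/3)
obs 6: x=1 → posterior Beta(19/3, 20/3)
obs 7: x=1 → posterior Beta(22/3, 20/3)
obs 8: x=0 → posterior Beta(22/3, 23/3)
obs 9: x=0 → posterior Beta(22/3, 26/3)
obs 10: x=1 → posterior Beta(25/3, 26/3)
obs 11: x=0 → posterior Beta(25/3, 29/3)
obs 12: x=1 → posterior Beta(28/3, 29/3)
obs 13: x=1 → posterior Beta(31/3, 29/3)

29/60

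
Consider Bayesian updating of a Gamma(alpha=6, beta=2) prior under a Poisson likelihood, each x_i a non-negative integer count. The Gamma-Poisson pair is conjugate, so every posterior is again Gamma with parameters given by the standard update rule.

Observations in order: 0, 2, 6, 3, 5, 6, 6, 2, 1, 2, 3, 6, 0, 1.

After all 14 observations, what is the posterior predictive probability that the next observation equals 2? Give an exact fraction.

123031194013578942971181472694870261755606166711495076452761600/566102392446495912472763130484190827147641176198176468019613233

obs 1: x=0 → posterior Gamma(6, 3)
obs 2: x=2 → posterior Gamma(8, 4)
obs 3: x=6 → posterior Gamma(14, 5)
obs 4: x=3 → posterior Gamma(17, 6)
obs 5: x=5 → posterior Gamma(22, 7)
obs 6: x=6 → posterior Gamma(28, 8)
obs 7: x=6 → posterior Gamma(34, 9)
obs 8: x=2 → posterior Gamma(36, 10)
obs 9: x=1 → posterior Gamma(37, 11)
obs 10: x=2 → posterior Gamma(39, 12)
obs 11: x=3 → posterior Gamma(42, 13)
obs 12: x=6 → posterior Gamma(48, 14)
obs 13: x=0 → posterior Gamma(48, 15)
obs 14: x=1 → posterior Gamma(49, 16)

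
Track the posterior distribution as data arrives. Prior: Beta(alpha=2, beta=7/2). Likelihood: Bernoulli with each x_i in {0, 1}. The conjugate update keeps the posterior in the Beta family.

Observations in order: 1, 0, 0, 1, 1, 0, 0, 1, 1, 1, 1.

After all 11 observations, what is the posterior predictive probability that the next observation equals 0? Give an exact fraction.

5/11

obs 1: x=1 → posterior Beta(3, 7/2)
obs 2: x=0 → posterior Beta(3, 9/2)
obs 3: x=0 → posterior Beta(3, 11/2)
obs 4: x=1 → posterior Beta(4, 11/2)
obs 5: x=1 → posterior Beta(5, 11/2)
obs 6: x=0 → posterior Beta(5, 13/2)
obs 7: x=0 → posterior Beta(5, 15/2)
obs 8: x=1 → posterior Beta(6, 15/2)
obs 9: x=1 → posterior Beta(7, 15/2)
obs 10: x=1 → posterior Beta(8, 15/2)
obs 11: x=1 → posterior Beta(9, 15/2)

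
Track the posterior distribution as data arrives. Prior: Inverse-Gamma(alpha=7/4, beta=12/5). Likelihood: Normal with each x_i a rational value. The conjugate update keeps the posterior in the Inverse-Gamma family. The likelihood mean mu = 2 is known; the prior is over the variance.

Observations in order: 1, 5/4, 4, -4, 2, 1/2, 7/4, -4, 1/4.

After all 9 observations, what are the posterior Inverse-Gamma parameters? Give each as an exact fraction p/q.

alpha=25/4, beta=7019/160

obs 1: x=1 → posterior Inverse-Gamma(9/4, 29/10)
obs 2: x=5/4 → posterior Inverse-Gamma(11/4, 509/160)
obs 3: x=4 → posterior Inverse-Gamma(13/4, 829/160)
obs 4: x=-4 → posterior Inverse-Gamma(15/4, 3709/160)
obs 5: x=2 → posterior Inverse-Gamma(17/4, 3709/160)
obs 6: x=1/2 → posterior Inverse-Gamma(19/4, 3889/160)
obs 7: x=7/4 → posterior Inverse-Gamma(21/4, 1947/80)
obs 8: x=-4 → posterior Inverse-Gamma(23/4, 3387/80)
obs 9: x=1/4 → posterior Inverse-Gamma(25/4, 7019/160)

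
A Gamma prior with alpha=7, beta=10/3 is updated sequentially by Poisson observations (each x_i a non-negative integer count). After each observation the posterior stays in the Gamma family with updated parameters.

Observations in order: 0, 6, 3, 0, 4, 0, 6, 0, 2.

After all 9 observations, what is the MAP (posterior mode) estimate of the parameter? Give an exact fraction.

81/37

obs 1: x=0 → posterior Gamma(7, 13/3)
obs 2: x=6 → posterior Gamma(13, 16/3)
obs 3: x=3 → posterior Gamma(16, 19/3)
obs 4: x=0 → posterior Gamma(16, 22/3)
obs 5: x=4 → posterior Gamma(20, 25/3)
obs 6: x=0 → posterior Gamma(20, 28/3)
obs 7: x=6 → posterior Gamma(26, 31/3)
obs 8: x=0 → posterior Gamma(26, 34/3)
obs 9: x=2 → posterior Gamma(28, 37/3)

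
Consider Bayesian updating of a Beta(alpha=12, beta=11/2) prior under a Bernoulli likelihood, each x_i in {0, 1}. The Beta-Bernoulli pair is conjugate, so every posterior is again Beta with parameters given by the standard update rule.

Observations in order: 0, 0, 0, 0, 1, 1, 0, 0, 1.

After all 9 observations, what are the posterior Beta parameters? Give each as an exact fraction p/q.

alpha=15, beta=23/2

obs 1: x=0 → posterior Beta(12, 13/2)
obs 2: x=0 → posterior Beta(12, 15/2)
obs 3: x=0 → posterior Beta(12, 17/2)
obs 4: x=0 → posterior Beta(12, 19/2)
obs 5: x=1 → posterior Beta(13, 19/2)
obs 6: x=1 → posterior Beta(14, 19/2)
obs 7: x=0 → posterior Beta(14, 21/2)
obs 8: x=0 → posterior Beta(14, 23/2)
obs 9: x=1 → posterior Beta(15, 23/2)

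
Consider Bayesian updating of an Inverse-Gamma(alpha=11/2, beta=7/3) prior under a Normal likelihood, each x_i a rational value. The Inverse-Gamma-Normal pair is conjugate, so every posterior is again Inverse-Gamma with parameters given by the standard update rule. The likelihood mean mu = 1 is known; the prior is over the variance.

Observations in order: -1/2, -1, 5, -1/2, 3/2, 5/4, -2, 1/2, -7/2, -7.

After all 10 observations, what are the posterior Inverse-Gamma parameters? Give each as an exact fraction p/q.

obs 1: x=-1/2 → posterior Inverse-Gamma(6, 83/24)
obs 2: x=-1 → posterior Inverse-Gamma(13/2, 131/24)
obs 3: x=5 → posterior Inverse-Gamma(7, 323/24)
obs 4: x=-1/2 → posterior Inverse-Gamma(15/2, 175/12)
obs 5: x=3/2 → posterior Inverse-Gamma(8, 353/24)
obs 6: x=5/4 → posterior Inverse-Gamma(17/2, 1415/96)
obs 7: x=-2 → posterior Inverse-Gamma(9, 1847/96)
obs 8: x=1/2 → posterior Inverse-Gamma(19/2, 1859/96)
obs 9: x=-7/2 → posterior Inverse-Gamma(10, 2831/96)
obs 10: x=-7 → posterior Inverse-Gamma(21/2, 5903/96)

alpha=21/2, beta=5903/96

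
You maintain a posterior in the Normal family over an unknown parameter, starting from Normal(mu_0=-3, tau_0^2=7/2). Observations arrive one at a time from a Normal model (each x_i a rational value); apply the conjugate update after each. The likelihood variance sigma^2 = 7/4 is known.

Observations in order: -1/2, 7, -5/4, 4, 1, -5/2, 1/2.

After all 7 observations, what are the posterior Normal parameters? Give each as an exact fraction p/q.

obs 1: x=-1/2 → posterior Normal(-4/3, 7/6)
obs 2: x=7 → posterior Normal(2, 7/10)
obs 3: x=-5/4 → posterior Normal(15/14, 1/2)
obs 4: x=4 → posterior Normal(31/18, 7/18)
obs 5: x=1 → posterior Normal(35/22, 7/22)
obs 6: x=-5/2 → posterior Normal(25/26, 7/26)
obs 7: x=1/2 → posterior Normal(9/10, 7/30)

mu_0=9/10, tau_0^2=7/30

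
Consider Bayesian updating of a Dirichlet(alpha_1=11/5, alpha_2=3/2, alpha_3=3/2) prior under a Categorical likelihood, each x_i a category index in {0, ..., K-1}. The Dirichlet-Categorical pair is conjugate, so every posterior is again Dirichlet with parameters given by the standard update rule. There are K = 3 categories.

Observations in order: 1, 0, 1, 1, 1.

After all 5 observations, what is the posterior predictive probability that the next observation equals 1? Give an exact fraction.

55/102

obs 1: x=1 → posterior Dirichlet(11/5, 5/2, 3/2)
obs 2: x=0 → posterior Dirichlet(16/5, 5/2, 3/2)
obs 3: x=1 → posterior Dirichlet(16/5, 7/2, 3/2)
obs 4: x=1 → posterior Dirichlet(16/5, 9/2, 3/2)
obs 5: x=1 → posterior Dirichlet(16/5, 11/2, 3/2)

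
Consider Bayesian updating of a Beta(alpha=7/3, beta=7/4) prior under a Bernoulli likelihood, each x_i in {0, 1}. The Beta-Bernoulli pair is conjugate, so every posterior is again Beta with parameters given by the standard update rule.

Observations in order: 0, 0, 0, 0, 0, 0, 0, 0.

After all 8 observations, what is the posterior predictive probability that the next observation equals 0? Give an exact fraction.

117/145

obs 1: x=0 → posterior Beta(7/3, 11/4)
obs 2: x=0 → posterior Beta(7/3, 15/4)
obs 3: x=0 → posterior Beta(7/3, 19/4)
obs 4: x=0 → posterior Beta(7/3, 23/4)
obs 5: x=0 → posterior Beta(7/3, 27/4)
obs 6: x=0 → posterior Beta(7/3, 31/4)
obs 7: x=0 → posterior Beta(7/3, 35/4)
obs 8: x=0 → posterior Beta(7/3, 39/4)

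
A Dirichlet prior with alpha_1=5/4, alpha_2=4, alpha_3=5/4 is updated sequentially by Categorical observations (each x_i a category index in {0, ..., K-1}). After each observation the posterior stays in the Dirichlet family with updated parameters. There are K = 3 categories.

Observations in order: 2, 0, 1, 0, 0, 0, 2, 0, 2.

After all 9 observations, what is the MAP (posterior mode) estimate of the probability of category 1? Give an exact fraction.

obs 1: x=2 → posterior Dirichlet(5/4, 4, 9/4)
obs 2: x=0 → posterior Dirichlet(9/4, 4, 9/4)
obs 3: x=1 → posterior Dirichlet(9/4, 5, 9/4)
obs 4: x=0 → posterior Dirichlet(13/4, 5, 9/4)
obs 5: x=0 → posterior Dirichlet(17/4, 5, 9/4)
obs 6: x=0 → posterior Dirichlet(21/4, 5, 9/4)
obs 7: x=2 → posterior Dirichlet(21/4, 5, 13/4)
obs 8: x=0 → posterior Dirichlet(25/4, 5, 13/4)
obs 9: x=2 → posterior Dirichlet(25/4, 5, 17/4)

8/25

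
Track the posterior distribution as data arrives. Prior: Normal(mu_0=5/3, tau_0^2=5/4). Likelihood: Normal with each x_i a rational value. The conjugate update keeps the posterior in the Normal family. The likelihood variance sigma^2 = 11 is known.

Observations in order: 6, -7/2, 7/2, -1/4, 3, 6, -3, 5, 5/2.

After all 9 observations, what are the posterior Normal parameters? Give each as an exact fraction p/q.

obs 1: x=6 → posterior Normal(310/147, 55/49)
obs 2: x=-7/2 → posterior Normal(515/324, 55/54)
obs 3: x=7/2 → posterior Normal(310/177, 55/59)
obs 4: x=-1/4 → posterior Normal(1225/768, 55/64)
obs 5: x=3 → posterior Normal(1405/828, 55/69)
obs 6: x=6 → posterior Normal(1765/888, 55/74)
obs 7: x=-3 → posterior Normal(1585/948, 55/79)
obs 8: x=5 → posterior Normal(1885/1008, 55/84)
obs 9: x=5/2 → posterior Normal(2035/1068, 55/89)

mu_0=2035/1068, tau_0^2=55/89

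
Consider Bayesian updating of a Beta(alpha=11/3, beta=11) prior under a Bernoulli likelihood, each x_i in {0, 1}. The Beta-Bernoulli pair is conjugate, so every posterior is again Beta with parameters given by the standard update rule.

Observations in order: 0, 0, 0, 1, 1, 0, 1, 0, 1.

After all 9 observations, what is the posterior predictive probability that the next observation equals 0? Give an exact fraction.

obs 1: x=0 → posterior Beta(11/3, 12)
obs 2: x=0 → posterior Beta(11/3, 13)
obs 3: x=0 → posterior Beta(11/3, 14)
obs 4: x=1 → posterior Beta(14/3, 14)
obs 5: x=1 → posterior Beta(17/3, 14)
obs 6: x=0 → posterior Beta(17/3, 15)
obs 7: x=1 → posterior Beta(20/3, 15)
obs 8: x=0 → posterior Beta(20/3, 16)
obs 9: x=1 → posterior Beta(23/3, 16)

48/71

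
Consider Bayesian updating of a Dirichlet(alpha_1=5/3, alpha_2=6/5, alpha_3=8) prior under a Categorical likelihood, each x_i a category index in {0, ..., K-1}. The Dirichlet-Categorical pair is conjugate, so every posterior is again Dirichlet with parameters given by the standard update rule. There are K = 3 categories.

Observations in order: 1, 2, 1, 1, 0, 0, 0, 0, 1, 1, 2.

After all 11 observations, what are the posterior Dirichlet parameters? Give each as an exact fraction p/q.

obs 1: x=1 → posterior Dirichlet(5/3, 11/5, 8)
obs 2: x=2 → posterior Dirichlet(5/3, 11/5, 9)
obs 3: x=1 → posterior Dirichlet(5/3, 16/5, 9)
obs 4: x=1 → posterior Dirichlet(5/3, 21/5, 9)
obs 5: x=0 → posterior Dirichlet(8/3, 21/5, 9)
obs 6: x=0 → posterior Dirichlet(11/3, 21/5, 9)
obs 7: x=0 → posterior Dirichlet(14/3, 21/5, 9)
obs 8: x=0 → posterior Dirichlet(17/3, 21/5, 9)
obs 9: x=1 → posterior Dirichlet(17/3, 26/5, 9)
obs 10: x=1 → posterior Dirichlet(17/3, 31/5, 9)
obs 11: x=2 → posterior Dirichlet(17/3, 31/5, 10)

alpha_1=17/3, alpha_2=31/5, alpha_3=10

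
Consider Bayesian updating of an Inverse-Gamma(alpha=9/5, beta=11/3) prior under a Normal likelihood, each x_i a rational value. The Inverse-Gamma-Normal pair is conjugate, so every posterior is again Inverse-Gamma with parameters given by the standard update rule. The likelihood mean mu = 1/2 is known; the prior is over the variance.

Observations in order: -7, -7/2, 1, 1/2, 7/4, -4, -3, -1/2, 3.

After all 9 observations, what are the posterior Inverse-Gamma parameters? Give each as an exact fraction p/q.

obs 1: x=-7 → posterior Inverse-Gamma(23/10, 763/24)
obs 2: x=-7/2 → posterior Inverse-Gamma(14/5, 955/24)
obs 3: x=1 → posterior Inverse-Gamma(33/10, 479/12)
obs 4: x=1/2 → posterior Inverse-Gamma(19/5, 479/12)
obs 5: x=7/4 → posterior Inverse-Gamma(43/10, 3907/96)
obs 6: x=-4 → posterior Inverse-Gamma(24/5, 4879/96)
obs 7: x=-3 → posterior Inverse-Gamma(53/10, 5467/96)
obs 8: x=-1/2 → posterior Inverse-Gamma(29/5, 5515/96)
obs 9: x=3 → posterior Inverse-Gamma(63/10, 5815/96)

alpha=63/10, beta=5815/96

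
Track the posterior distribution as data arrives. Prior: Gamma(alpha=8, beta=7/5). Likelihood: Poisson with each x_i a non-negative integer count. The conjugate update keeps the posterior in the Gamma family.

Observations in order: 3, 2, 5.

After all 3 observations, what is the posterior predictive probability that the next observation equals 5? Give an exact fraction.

obs 1: x=3 → posterior Gamma(11, 12/5)
obs 2: x=2 → posterior Gamma(13, 17/5)
obs 3: x=5 → posterior Gamma(18, 22/5)

13327006154160758221542195200000/92709463147897837085761925410587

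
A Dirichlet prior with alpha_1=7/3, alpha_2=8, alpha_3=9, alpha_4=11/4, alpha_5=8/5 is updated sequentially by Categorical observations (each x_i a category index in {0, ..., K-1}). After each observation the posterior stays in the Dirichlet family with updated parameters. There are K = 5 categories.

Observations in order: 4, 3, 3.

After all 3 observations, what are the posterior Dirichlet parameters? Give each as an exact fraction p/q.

obs 1: x=4 → posterior Dirichlet(7/3, 8, 9, 11/4, 13/5)
obs 2: x=3 → posterior Dirichlet(7/3, 8, 9, 15/4, 13/5)
obs 3: x=3 → posterior Dirichlet(7/3, 8, 9, 19/4, 13/5)

alpha_1=7/3, alpha_2=8, alpha_3=9, alpha_4=19/4, alpha_5=13/5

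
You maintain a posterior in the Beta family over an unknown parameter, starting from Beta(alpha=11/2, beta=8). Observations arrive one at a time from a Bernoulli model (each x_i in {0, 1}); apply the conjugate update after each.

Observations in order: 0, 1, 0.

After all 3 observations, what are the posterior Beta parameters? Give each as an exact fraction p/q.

obs 1: x=0 → posterior Beta(11/2, 9)
obs 2: x=1 → posterior Beta(13/2, 9)
obs 3: x=0 → posterior Beta(13/2, 10)

alpha=13/2, beta=10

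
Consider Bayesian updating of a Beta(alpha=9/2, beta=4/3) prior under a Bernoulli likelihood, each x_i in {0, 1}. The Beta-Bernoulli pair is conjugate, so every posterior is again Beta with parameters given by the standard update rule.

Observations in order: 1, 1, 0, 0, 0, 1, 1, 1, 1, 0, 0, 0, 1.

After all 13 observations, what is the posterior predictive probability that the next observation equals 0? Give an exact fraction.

obs 1: x=1 → posterior Beta(11/2, 4/3)
obs 2: x=1 → posterior Beta(13/2, 4/3)
obs 3: x=0 → posterior Beta(13/2, 7/3)
obs 4: x=0 → posterior Beta(13/2, 10/3)
obs 5: x=0 → posterior Beta(13/2, 13/3)
obs 6: x=1 → posterior Beta(15/2, 13/3)
obs 7: x=1 → posterior Beta(17/2, 13/3)
obs 8: x=1 → posterior Beta(19/2, 13/3)
obs 9: x=1 → posterior Beta(21/2, 13/3)
obs 10: x=0 → posterior Beta(21/2, 16/3)
obs 11: x=0 → posterior Beta(21/2, 19/3)
obs 12: x=0 → posterior Beta(21/2, 22/3)
obs 13: x=1 → posterior Beta(23/2, 22/3)

44/113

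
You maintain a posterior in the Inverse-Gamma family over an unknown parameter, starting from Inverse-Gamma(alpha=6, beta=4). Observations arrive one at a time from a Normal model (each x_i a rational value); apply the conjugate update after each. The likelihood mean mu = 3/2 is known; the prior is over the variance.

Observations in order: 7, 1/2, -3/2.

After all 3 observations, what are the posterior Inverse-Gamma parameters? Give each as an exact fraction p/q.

alpha=15/2, beta=193/8

obs 1: x=7 → posterior Inverse-Gamma(13/2, 153/8)
obs 2: x=1/2 → posterior Inverse-Gamma(7, 157/8)
obs 3: x=-3/2 → posterior Inverse-Gamma(15/2, 193/8)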